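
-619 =-619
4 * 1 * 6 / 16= 3 / 2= 1.50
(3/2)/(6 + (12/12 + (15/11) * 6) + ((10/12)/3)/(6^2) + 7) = 10692/158167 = 0.07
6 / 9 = 2 / 3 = 0.67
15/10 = 3/2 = 1.50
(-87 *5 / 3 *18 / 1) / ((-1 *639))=290 / 71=4.08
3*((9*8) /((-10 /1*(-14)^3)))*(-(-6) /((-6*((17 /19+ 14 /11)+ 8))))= -0.00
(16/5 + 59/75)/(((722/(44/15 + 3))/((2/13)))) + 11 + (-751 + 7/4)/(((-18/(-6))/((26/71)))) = -4639687451/57669750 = -80.45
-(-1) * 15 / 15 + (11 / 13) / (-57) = 730 / 741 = 0.99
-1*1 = -1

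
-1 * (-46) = 46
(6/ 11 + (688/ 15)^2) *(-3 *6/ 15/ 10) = -5208134/ 20625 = -252.52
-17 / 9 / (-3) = 17 / 27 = 0.63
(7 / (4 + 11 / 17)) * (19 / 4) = 2261 / 316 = 7.16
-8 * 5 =-40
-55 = -55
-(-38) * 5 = 190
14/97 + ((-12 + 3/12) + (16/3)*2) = -1093/1164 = -0.94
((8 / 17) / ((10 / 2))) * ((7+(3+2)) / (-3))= -32 / 85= -0.38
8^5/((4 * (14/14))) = 8192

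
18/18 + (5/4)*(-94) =-233/2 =-116.50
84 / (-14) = -6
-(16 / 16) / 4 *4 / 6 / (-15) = 1 / 90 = 0.01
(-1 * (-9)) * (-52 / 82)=-234 / 41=-5.71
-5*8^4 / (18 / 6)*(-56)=1146880 / 3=382293.33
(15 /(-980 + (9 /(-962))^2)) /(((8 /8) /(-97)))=1346521020 /906935039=1.48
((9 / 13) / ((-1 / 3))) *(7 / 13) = -189 / 169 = -1.12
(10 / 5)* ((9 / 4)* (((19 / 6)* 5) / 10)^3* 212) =363527 / 96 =3786.74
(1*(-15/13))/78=-5/338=-0.01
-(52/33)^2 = -2704/1089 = -2.48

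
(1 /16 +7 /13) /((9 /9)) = 0.60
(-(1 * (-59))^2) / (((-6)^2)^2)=-3481 / 1296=-2.69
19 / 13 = 1.46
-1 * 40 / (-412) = 10 / 103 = 0.10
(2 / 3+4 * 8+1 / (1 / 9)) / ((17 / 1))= 125 / 51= 2.45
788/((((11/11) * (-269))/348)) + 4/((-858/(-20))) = -117631336/115401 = -1019.33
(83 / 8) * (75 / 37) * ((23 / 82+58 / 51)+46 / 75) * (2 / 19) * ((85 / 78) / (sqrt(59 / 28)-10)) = -1028123075 / 2054099918-29374945 * sqrt(413) / 8216399672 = -0.57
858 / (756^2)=143 / 95256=0.00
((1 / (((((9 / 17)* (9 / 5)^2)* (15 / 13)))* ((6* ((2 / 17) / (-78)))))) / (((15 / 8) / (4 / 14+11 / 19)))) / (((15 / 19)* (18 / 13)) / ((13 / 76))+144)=-949224835 / 5544583002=-0.17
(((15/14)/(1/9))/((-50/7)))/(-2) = 27/40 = 0.68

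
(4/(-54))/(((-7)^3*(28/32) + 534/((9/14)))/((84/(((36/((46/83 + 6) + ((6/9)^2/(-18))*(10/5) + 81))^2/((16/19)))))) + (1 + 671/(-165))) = 22149824449600/537409206881973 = 0.04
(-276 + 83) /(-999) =193 /999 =0.19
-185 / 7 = -26.43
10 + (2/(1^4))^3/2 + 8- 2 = 20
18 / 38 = 9 / 19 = 0.47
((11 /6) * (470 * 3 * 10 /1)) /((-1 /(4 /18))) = -51700 /9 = -5744.44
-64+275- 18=193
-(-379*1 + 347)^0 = -1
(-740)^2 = 547600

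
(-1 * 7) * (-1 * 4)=28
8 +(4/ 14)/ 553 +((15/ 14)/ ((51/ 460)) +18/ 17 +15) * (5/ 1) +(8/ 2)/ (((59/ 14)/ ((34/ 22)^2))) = 65245737033/ 469796173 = 138.88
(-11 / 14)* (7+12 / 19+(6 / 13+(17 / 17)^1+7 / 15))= -389609 / 51870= -7.51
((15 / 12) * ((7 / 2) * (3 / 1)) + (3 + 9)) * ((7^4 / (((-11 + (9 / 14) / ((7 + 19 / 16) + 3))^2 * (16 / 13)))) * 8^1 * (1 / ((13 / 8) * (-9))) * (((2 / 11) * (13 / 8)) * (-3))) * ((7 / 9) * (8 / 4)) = 22983200040073 / 74444642316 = 308.73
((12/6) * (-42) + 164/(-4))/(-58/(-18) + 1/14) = -3150/83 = -37.95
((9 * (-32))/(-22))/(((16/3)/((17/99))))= 51/121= 0.42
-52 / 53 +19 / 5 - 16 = -3493 / 265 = -13.18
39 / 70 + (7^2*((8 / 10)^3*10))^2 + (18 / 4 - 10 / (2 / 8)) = 275213013 / 4375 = 62905.83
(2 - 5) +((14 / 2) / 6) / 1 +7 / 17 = -145 / 102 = -1.42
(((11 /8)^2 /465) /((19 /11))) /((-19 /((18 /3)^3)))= -11979 /447640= -0.03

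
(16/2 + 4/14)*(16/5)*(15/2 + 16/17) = 19024/85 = 223.81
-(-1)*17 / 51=1 / 3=0.33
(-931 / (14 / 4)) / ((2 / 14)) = -1862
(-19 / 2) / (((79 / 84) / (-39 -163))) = 2040.46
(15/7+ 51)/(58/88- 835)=-5456/85659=-0.06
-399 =-399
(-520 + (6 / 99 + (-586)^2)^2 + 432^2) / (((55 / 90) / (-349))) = -67343634245082.56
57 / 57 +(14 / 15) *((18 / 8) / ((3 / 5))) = 9 / 2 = 4.50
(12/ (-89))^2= 144/ 7921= 0.02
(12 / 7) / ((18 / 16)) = 32 / 21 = 1.52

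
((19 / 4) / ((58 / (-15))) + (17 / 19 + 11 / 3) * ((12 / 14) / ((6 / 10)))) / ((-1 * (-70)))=97897 / 1295952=0.08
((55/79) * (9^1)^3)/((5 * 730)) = 8019/57670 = 0.14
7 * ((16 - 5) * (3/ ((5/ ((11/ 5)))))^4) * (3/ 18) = 30438639/ 781250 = 38.96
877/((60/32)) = 7016/15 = 467.73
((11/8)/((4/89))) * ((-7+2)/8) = -4895/256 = -19.12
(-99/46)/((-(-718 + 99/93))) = -3069/1022350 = -0.00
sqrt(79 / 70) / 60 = sqrt(5530) / 4200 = 0.02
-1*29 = -29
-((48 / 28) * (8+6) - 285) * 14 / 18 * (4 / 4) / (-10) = -203 / 10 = -20.30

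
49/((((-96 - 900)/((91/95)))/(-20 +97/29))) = 0.78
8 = 8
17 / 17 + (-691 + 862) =172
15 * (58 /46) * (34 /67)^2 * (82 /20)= 2061726 /103247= 19.97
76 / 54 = 38 / 27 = 1.41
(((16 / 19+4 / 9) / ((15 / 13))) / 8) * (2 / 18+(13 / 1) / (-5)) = -8008 / 23085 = -0.35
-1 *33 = -33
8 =8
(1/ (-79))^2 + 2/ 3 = 12485/ 18723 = 0.67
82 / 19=4.32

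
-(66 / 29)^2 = -5.18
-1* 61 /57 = -61 /57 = -1.07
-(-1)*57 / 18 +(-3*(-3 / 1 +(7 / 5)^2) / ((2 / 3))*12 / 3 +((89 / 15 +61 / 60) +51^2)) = 788951 / 300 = 2629.84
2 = 2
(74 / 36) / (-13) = -0.16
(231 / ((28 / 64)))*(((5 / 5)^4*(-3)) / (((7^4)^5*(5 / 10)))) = -3168 / 79792266297612001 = -0.00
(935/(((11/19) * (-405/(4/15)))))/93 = -1292/112995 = -0.01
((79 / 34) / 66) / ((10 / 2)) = 79 / 11220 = 0.01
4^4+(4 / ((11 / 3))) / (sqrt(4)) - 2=2800 / 11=254.55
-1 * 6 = -6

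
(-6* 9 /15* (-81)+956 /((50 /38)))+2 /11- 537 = 481.34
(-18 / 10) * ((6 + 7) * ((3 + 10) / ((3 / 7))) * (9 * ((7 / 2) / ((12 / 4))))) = -74529 / 10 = -7452.90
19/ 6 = 3.17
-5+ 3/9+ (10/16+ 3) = -25/24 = -1.04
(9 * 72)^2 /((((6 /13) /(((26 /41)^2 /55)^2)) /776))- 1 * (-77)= 323282602958717 /8547927025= 37820.00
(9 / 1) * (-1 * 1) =-9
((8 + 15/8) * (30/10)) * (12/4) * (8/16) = 711/16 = 44.44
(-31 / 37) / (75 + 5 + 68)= -31 / 5476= -0.01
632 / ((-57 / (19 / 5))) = -632 / 15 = -42.13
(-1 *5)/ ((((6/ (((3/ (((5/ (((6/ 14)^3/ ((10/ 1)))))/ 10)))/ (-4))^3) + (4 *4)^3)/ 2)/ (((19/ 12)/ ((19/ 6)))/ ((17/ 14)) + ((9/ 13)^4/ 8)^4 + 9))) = 386257926822098566189008551895/ 14941235674423533564401235207651328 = 0.00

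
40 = 40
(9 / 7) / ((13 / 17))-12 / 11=591 / 1001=0.59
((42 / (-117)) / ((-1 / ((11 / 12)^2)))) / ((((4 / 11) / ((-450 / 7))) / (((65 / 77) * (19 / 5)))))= -57475 / 336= -171.06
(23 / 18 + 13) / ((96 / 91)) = 23387 / 1728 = 13.53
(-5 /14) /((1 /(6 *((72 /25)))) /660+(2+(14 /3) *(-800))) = 0.00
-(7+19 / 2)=-33 / 2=-16.50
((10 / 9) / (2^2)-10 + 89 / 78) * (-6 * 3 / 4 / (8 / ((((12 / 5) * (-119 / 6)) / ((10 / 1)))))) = -29869 / 1300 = -22.98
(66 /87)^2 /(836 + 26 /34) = 8228 /11963225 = 0.00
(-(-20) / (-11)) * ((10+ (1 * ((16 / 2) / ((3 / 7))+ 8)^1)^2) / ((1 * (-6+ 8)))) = -5900 / 9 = -655.56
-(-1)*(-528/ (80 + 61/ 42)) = -2016/ 311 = -6.48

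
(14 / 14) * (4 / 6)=2 / 3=0.67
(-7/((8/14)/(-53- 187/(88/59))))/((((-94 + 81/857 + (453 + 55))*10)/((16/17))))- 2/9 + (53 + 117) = 978338911/5745660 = 170.27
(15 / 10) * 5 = 15 / 2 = 7.50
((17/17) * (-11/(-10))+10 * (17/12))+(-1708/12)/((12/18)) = -5947/30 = -198.23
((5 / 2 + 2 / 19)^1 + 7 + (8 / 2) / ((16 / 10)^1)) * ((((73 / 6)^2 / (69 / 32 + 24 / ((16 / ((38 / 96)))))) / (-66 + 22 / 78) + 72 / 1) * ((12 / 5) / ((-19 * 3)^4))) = 1107755624 / 5654501387667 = 0.00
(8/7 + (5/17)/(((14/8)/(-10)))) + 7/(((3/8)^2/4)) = 212672/1071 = 198.57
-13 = -13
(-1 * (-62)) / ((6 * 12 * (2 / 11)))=4.74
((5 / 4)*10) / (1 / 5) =125 / 2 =62.50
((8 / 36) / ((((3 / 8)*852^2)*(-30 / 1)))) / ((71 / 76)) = -38 / 1304585595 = -0.00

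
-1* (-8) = 8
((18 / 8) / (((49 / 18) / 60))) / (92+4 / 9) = 10935 / 20384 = 0.54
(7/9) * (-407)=-2849/9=-316.56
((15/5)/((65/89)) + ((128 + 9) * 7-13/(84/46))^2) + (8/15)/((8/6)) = 906081.86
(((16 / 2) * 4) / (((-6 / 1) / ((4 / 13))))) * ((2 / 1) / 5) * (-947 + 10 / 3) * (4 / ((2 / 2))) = 1449472 / 585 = 2477.73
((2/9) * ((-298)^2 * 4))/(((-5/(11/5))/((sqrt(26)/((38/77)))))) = -300867952 * sqrt(26)/4275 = -358861.18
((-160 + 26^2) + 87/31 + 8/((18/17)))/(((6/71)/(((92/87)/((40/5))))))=239814215/291276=823.32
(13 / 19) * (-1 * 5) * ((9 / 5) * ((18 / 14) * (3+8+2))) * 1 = -13689 / 133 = -102.92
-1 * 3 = -3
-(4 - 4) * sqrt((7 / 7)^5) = 0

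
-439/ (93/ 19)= -8341/ 93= -89.69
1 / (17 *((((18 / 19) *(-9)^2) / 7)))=0.01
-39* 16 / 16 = -39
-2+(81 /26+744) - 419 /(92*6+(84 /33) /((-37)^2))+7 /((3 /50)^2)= 2615057003029 /972573732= 2688.80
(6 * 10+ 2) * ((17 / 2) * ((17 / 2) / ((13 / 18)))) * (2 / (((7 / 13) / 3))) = 483786 / 7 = 69112.29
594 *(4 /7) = 2376 /7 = 339.43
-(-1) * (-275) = -275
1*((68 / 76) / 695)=17 / 13205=0.00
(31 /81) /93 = 1 /243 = 0.00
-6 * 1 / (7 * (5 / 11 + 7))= -33 / 287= -0.11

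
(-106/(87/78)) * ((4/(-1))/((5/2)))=22048/145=152.06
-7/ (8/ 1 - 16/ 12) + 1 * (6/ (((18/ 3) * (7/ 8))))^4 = 31499/ 48020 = 0.66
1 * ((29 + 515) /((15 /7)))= 3808 /15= 253.87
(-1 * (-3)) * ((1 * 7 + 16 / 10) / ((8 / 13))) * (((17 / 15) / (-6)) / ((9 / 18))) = -9503 / 600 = -15.84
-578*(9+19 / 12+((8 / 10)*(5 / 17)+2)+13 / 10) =-244817 / 30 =-8160.57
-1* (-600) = 600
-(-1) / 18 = 1 / 18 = 0.06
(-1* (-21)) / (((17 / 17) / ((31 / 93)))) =7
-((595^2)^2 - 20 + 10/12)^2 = -565507314271896007213225/36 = -15708536507552666867034.03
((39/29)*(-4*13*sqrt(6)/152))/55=-507*sqrt(6)/60610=-0.02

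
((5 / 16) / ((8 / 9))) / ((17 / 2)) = 45 / 1088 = 0.04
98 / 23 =4.26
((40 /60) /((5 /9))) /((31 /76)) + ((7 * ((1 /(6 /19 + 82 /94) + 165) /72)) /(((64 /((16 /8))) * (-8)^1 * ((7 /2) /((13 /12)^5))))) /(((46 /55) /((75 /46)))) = 384323184464145637 /133002618533314560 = 2.89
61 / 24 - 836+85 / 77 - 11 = -1558519 / 1848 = -843.35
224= 224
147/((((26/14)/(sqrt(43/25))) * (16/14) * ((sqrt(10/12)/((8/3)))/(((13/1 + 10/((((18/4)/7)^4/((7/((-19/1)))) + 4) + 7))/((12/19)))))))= 600999440937 * sqrt(1290)/3683384900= 5860.33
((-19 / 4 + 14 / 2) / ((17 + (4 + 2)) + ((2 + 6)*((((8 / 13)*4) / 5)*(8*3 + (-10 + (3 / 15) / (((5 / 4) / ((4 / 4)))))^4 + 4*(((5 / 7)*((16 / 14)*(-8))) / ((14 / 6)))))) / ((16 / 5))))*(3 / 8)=47028515625 / 645298864033696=0.00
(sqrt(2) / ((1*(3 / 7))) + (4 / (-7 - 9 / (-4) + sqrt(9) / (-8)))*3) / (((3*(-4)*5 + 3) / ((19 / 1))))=32 / 41 - 7*sqrt(2) / 9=-0.32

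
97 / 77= 1.26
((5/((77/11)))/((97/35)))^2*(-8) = -5000/9409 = -0.53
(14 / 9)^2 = 196 / 81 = 2.42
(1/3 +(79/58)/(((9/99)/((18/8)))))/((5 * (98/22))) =7447/4872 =1.53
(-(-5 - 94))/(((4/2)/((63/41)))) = 6237/82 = 76.06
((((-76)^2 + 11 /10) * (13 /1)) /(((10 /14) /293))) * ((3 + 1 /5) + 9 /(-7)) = 14743332513 /250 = 58973330.05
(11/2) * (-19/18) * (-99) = 2299/4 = 574.75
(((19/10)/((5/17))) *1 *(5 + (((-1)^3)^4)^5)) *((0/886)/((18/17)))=0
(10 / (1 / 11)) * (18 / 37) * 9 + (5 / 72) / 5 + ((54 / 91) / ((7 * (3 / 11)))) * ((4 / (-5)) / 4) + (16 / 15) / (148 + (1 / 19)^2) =218318049417673 / 453336516360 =481.58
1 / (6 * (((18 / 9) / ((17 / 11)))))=17 / 132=0.13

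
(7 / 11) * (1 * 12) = 84 / 11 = 7.64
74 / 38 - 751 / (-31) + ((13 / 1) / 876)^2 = 11829967957 / 451984464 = 26.17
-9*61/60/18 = -61/120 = -0.51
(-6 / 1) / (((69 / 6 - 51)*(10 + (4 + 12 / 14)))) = 0.01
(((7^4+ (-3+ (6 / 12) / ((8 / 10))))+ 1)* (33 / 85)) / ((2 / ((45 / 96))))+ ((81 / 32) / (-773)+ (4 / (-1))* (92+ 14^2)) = -6281810397 / 6728192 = -933.66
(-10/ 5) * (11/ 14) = -11/ 7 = -1.57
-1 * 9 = -9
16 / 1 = 16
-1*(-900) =900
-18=-18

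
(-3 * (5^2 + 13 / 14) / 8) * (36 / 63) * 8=-2178 / 49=-44.45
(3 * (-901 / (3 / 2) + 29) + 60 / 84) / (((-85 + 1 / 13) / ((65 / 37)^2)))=13731250 / 220409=62.30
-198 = -198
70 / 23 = 3.04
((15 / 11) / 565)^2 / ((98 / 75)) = 675 / 151414802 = 0.00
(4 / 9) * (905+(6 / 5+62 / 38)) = 114992 / 285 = 403.48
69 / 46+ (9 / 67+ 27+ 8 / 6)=12047 / 402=29.97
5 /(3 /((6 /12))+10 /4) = 10 /17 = 0.59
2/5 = 0.40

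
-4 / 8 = -1 / 2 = -0.50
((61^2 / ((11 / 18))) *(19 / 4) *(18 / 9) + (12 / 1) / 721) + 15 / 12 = 1835103427 / 31724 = 57845.90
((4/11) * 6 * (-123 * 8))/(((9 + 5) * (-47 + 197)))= -1968/1925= -1.02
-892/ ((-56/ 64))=7136/ 7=1019.43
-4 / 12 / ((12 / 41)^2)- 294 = -128689 / 432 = -297.89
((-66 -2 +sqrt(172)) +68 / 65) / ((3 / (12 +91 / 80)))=-235.77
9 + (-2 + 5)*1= 12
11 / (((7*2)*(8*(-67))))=-11 / 7504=-0.00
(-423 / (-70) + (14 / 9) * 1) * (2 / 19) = 4787 / 5985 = 0.80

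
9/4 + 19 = 85/4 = 21.25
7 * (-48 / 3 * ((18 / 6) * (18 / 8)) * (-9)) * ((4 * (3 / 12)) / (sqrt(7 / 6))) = 972 * sqrt(42) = 6299.28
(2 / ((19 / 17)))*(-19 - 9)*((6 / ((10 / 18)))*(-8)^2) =-3290112 / 95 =-34632.76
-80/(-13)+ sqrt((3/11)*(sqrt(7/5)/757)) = sqrt(24981)*5^(3/4)*7^(1/4)/41635+ 80/13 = 6.17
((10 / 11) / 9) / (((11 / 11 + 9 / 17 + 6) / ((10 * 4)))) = 425 / 792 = 0.54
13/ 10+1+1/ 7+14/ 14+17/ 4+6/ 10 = 1161/ 140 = 8.29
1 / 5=0.20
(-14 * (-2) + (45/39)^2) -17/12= 56611/2028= 27.91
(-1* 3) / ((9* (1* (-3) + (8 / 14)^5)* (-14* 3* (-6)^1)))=0.00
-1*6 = -6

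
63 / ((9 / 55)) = 385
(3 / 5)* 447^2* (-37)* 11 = -243966789 / 5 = -48793357.80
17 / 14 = 1.21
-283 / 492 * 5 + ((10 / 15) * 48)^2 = 502393 / 492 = 1021.12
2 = 2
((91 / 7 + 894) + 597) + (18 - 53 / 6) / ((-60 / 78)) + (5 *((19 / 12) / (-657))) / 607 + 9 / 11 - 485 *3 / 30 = 38017707547 / 26320734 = 1444.40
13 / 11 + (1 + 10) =134 / 11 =12.18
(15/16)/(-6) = -5/32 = -0.16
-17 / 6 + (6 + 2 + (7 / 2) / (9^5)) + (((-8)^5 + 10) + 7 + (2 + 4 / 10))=-9667334957 / 295245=-32743.43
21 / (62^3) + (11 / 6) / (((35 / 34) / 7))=44567651 / 3574920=12.47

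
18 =18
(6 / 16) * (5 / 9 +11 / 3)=1.58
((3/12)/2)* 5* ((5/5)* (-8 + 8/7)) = -30/7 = -4.29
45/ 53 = 0.85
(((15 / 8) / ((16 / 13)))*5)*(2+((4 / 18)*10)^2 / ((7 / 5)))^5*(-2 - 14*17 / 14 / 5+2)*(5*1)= -52200812728205153675 / 78136513903476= -668071.94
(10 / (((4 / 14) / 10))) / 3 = 350 / 3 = 116.67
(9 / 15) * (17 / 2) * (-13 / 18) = -221 / 60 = -3.68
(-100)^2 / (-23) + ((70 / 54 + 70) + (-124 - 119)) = -376628 / 621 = -606.49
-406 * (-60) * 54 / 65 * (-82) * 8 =-172585728 / 13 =-13275825.23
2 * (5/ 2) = 5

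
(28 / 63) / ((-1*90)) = -2 / 405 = -0.00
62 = 62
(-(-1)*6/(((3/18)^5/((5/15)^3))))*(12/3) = 6912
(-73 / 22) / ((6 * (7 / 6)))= -73 / 154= -0.47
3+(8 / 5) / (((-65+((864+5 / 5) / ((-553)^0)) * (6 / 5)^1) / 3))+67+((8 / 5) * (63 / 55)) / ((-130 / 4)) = 1216571266 / 17392375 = 69.95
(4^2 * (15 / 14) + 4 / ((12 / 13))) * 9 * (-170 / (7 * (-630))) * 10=74.51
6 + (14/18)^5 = 371101/59049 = 6.28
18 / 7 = 2.57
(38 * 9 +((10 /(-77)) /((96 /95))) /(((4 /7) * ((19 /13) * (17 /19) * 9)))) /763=110506337 /246552768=0.45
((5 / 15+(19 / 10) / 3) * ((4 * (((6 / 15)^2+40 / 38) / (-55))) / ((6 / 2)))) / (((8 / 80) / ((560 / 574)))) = -59392 / 214225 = -0.28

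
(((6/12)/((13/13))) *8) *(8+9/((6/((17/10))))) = 211/5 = 42.20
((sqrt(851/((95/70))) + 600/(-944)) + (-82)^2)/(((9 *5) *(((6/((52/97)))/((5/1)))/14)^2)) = 662480 *sqrt(226366)/14480451 + 262791572680/44965611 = 5866.05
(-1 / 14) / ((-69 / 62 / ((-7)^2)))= 217 / 69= 3.14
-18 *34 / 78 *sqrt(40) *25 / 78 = -850 *sqrt(10) / 169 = -15.90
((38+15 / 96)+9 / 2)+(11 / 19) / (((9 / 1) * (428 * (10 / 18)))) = 13875313 / 325280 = 42.66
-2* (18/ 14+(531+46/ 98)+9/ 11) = -575192/ 539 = -1067.15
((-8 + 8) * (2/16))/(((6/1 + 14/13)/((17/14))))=0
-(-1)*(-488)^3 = -116214272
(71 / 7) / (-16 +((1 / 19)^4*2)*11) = -9252791 / 14595798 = -0.63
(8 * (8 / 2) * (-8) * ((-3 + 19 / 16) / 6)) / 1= 232 / 3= 77.33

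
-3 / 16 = -0.19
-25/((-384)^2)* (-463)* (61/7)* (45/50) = 0.62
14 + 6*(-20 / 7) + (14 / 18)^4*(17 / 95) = -13426771 / 4363065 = -3.08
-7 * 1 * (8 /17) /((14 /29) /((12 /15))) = -464 /85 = -5.46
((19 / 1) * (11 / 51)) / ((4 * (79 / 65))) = 13585 / 16116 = 0.84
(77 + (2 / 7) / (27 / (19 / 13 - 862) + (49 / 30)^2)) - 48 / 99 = 52203471725 / 681298233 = 76.62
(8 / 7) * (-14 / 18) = -8 / 9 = -0.89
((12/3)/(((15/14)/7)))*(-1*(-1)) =392/15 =26.13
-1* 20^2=-400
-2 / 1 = -2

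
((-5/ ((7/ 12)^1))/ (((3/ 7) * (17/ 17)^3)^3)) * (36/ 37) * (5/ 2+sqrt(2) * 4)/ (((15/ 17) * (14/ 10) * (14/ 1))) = -2720 * sqrt(2)/ 111 -1700/ 111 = -49.97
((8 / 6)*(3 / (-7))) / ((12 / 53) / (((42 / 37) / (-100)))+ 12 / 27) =477 / 16279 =0.03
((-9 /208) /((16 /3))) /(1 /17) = -459 /3328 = -0.14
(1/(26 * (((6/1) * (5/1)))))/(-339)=-1/264420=-0.00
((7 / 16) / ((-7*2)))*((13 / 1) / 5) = -13 / 160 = -0.08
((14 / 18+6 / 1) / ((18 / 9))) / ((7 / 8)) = 244 / 63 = 3.87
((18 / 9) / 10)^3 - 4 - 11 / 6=-4369 / 750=-5.83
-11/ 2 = -5.50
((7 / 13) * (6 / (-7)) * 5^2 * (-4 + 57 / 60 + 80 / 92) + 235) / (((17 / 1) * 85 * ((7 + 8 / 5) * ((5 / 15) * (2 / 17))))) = 466725 / 874276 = 0.53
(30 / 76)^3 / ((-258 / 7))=-7875 / 4718992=-0.00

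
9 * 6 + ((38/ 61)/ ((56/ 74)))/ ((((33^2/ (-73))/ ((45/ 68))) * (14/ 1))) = 5311937677/ 98373968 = 54.00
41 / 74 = 0.55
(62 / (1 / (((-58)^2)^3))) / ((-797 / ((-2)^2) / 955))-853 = -9016189142800801 / 797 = -11312658899373.65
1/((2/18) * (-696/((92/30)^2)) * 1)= -529/4350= -0.12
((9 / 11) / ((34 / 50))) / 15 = 15 / 187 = 0.08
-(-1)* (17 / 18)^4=83521 / 104976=0.80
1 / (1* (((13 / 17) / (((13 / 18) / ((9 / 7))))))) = 119 / 162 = 0.73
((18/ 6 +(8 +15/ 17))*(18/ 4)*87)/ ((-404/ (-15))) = 11745/ 68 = 172.72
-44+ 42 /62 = -1343 /31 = -43.32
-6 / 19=-0.32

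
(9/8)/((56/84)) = 27/16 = 1.69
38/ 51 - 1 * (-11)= 599/ 51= 11.75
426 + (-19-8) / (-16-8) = 3417 / 8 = 427.12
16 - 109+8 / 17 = -1573 / 17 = -92.53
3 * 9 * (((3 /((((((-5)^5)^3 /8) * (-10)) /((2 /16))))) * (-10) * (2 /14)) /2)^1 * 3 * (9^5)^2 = -847288609443 /427246093750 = -1.98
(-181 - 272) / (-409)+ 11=4952 / 409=12.11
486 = 486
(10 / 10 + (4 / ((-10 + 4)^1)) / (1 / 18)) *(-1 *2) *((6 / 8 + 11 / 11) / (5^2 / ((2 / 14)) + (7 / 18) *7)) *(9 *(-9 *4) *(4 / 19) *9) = -1154736 / 8683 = -132.99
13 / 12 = 1.08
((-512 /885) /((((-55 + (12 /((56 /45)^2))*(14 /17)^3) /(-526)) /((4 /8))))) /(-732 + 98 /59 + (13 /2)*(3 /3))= 2646259712 /637913396475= 0.00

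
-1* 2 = -2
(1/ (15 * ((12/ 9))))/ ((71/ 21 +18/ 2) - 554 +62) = -0.00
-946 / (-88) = 43 / 4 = 10.75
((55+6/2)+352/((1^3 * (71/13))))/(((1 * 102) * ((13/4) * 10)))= 2898/78455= 0.04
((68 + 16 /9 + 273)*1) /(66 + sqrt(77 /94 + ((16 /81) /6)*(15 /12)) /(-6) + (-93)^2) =18510*sqrt(5541582) /62455603712549 + 2456499490200 /62455603712549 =0.04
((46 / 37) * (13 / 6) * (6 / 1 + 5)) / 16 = 3289 / 1776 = 1.85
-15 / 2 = -7.50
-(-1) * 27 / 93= 9 / 31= 0.29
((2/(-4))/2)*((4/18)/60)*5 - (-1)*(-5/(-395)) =137/17064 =0.01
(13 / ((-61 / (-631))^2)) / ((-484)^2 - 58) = 5176093 / 871450758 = 0.01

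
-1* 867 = -867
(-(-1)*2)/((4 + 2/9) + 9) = 18/119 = 0.15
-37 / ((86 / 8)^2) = -592 / 1849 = -0.32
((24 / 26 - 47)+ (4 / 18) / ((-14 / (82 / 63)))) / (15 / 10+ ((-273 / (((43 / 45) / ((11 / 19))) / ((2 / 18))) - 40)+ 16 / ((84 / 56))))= 3886464098 / 3896072271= 1.00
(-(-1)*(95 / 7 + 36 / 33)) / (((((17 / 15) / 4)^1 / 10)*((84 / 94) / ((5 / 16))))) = 6632875 / 36652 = 180.97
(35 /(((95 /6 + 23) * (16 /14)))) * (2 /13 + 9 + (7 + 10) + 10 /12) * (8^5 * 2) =4224819200 /3029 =1394790.10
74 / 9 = 8.22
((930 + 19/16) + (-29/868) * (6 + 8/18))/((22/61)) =1774552159/687456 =2581.33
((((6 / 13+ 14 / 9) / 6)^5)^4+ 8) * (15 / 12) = 8056424274299636714811694463505401014516716464446730 / 805642427395722378225911993317200201318919182032001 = 10.00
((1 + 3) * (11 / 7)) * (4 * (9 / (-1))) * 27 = -6109.71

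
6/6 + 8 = 9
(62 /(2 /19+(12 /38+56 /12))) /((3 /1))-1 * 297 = -42476 /145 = -292.94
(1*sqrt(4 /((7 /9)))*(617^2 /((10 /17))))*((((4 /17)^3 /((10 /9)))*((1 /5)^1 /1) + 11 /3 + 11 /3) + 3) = 1449830834471*sqrt(7) /252875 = 15169122.42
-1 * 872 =-872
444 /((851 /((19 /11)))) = 228 /253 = 0.90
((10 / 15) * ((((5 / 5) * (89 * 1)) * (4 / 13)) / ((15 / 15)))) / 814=356 / 15873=0.02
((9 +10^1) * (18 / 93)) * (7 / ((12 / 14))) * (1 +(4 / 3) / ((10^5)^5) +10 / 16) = 11346562500000000000000000931 / 232500000000000000000000000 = 48.80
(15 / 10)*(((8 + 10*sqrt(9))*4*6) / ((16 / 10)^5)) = 534375 / 4096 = 130.46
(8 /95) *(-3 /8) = -3 /95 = -0.03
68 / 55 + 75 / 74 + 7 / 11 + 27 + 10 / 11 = 125337 / 4070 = 30.80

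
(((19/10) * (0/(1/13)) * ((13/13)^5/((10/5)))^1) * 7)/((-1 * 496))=0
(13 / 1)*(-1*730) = -9490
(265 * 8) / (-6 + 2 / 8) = -8480 / 23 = -368.70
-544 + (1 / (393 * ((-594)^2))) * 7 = -75433514105 / 138664548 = -544.00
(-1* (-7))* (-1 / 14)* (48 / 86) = -12 / 43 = -0.28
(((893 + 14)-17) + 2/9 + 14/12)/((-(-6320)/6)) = 3209/3792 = 0.85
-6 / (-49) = 6 / 49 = 0.12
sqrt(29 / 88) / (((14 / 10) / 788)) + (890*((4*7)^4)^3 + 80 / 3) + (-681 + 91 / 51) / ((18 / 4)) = 985*sqrt(638) / 77 + 94863483471594164003120 / 459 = 206674255929399050438.84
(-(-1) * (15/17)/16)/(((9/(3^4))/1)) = 135/272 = 0.50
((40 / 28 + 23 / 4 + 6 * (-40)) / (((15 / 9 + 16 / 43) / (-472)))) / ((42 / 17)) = 21817.18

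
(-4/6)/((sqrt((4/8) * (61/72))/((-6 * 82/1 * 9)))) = 35424 * sqrt(61)/61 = 4535.58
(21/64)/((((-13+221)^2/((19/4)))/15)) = 5985/11075584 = 0.00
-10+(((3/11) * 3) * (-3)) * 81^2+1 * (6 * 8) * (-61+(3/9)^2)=-628219/33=-19036.94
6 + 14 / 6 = 25 / 3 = 8.33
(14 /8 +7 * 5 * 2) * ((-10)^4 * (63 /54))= 837083.33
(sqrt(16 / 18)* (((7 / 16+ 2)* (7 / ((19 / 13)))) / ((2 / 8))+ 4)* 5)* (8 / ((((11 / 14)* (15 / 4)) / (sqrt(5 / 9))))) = 483.66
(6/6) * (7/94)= 7/94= 0.07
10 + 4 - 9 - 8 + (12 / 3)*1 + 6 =7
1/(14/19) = 19/14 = 1.36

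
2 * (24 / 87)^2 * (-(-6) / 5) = 0.18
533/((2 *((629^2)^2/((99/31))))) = 52767/9704971654622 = 0.00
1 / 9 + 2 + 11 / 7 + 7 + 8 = 1177 / 63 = 18.68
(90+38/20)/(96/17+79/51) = 46869/3670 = 12.77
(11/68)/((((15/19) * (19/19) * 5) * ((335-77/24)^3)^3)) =46011481325568/54711594457555887670581214516969692275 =0.00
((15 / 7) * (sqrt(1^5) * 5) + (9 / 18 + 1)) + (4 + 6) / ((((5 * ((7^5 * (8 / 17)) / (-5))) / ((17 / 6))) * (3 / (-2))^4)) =99762973 / 8168202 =12.21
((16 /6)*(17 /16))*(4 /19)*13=442 /57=7.75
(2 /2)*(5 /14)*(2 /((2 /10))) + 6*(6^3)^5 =19747769352217 /7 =2821109907459.57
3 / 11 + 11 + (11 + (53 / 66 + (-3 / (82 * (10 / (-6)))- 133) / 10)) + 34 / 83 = 114405631 / 11229900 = 10.19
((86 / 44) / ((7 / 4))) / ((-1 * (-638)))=43 / 24563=0.00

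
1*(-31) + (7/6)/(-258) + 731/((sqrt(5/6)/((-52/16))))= -9503*sqrt(30)/20-47995/1548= -2633.51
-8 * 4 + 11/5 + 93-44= 96/5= 19.20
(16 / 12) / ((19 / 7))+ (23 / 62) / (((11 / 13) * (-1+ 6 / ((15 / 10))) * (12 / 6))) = 43873 / 77748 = 0.56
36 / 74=18 / 37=0.49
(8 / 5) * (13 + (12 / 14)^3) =7480 / 343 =21.81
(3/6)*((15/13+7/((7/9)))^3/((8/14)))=2012472/2197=916.01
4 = 4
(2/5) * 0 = 0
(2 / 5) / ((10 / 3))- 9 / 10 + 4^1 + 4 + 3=10.22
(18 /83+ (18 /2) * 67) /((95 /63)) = 3154221 /7885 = 400.03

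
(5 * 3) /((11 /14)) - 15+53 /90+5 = 9583 /990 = 9.68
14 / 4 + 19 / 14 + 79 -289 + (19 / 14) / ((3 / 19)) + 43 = -6449 / 42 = -153.55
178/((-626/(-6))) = 534/313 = 1.71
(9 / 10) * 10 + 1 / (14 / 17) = 143 / 14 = 10.21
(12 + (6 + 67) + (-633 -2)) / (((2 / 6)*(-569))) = 2.90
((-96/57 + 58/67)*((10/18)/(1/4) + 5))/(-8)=33865/45828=0.74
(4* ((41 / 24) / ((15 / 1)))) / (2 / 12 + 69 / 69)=0.39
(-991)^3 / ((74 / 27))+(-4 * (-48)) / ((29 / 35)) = -762048200913 / 2146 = -355101677.97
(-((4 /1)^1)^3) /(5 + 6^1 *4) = -64 /29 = -2.21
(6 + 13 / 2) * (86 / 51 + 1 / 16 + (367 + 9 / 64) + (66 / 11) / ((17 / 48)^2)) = 578078575 / 110976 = 5209.04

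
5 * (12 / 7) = 60 / 7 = 8.57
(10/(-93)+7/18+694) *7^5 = 6511183063/558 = 11668786.85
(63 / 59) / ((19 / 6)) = 0.34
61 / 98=0.62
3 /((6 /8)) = 4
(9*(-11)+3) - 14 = -110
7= 7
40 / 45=8 / 9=0.89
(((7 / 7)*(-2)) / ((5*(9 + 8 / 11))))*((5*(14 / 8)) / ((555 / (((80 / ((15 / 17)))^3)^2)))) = -15591006539874304 / 43291665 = -360138759.73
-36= -36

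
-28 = -28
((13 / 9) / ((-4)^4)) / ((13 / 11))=11 / 2304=0.00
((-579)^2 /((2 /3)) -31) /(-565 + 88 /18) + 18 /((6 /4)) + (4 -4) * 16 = -8929965 /10082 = -885.73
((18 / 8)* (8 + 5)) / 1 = 117 / 4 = 29.25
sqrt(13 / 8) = sqrt(26) / 4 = 1.27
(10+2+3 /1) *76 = 1140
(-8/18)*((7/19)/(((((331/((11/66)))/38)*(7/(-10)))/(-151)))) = -6040/8937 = -0.68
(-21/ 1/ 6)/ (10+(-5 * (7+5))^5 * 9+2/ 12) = 21/ 41990399939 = 0.00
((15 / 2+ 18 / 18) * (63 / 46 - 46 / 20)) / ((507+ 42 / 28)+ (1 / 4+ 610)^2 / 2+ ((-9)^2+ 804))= -29104 / 690353395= -0.00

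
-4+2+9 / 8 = -7 / 8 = -0.88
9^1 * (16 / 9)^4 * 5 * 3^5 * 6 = 655360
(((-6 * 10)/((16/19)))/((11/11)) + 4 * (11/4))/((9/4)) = -241/9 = -26.78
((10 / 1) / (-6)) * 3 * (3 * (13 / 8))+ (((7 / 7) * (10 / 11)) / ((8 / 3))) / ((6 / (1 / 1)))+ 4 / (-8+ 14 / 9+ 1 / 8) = -249761 / 10010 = -24.95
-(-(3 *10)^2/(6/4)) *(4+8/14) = 19200/7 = 2742.86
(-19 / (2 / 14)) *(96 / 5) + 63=-12453 / 5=-2490.60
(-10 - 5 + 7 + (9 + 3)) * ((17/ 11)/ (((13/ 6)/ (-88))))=-3264/ 13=-251.08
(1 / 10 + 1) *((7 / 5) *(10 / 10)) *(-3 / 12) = -77 / 200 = -0.38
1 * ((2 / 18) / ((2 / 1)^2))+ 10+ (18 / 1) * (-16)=-10007 / 36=-277.97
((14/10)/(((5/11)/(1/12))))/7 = 11/300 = 0.04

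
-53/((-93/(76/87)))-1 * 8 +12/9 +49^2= 2394.83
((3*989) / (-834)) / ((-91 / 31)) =30659 / 25298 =1.21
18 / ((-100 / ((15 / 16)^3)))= -1215 / 8192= -0.15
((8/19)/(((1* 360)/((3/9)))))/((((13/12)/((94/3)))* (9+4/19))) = 376/307125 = 0.00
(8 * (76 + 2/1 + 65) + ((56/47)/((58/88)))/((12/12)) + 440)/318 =1080728/216717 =4.99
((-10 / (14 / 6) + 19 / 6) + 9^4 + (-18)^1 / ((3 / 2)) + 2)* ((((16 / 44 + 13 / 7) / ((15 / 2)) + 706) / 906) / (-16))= -3740246639 / 11720016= -319.13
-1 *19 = -19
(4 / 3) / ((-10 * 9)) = -2 / 135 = -0.01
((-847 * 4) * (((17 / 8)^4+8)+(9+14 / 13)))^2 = 3010010040807678601 / 177209344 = 16985616970.67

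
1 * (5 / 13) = 5 / 13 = 0.38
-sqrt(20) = -4.47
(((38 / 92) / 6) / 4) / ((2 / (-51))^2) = 16473 / 1472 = 11.19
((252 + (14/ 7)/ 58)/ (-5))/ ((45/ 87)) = -97.45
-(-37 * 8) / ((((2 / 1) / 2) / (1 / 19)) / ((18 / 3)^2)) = 10656 / 19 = 560.84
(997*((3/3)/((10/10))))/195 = 997/195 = 5.11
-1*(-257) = 257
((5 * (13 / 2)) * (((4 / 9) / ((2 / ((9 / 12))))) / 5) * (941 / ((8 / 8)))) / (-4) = -12233 / 48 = -254.85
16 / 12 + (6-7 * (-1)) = 43 / 3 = 14.33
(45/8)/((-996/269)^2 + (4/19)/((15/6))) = 309343275/758563264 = 0.41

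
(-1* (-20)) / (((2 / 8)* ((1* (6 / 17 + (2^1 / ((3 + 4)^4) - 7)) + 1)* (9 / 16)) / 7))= -182860160 / 1037079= -176.32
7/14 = 1/2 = 0.50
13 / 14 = 0.93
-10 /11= -0.91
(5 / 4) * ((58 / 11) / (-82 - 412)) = -145 / 10868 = -0.01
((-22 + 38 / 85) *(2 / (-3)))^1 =3664 / 255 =14.37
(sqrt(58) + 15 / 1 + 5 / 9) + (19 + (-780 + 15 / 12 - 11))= -27187 / 36 + sqrt(58)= -747.58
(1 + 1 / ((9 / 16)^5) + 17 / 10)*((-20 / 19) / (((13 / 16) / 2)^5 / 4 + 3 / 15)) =-16213612943114240 / 152665855426683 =-106.20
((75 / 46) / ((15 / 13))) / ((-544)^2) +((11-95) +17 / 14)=-7888765497 / 95291392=-82.79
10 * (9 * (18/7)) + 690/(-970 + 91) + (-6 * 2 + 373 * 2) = 1978484/2051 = 964.64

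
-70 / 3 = -23.33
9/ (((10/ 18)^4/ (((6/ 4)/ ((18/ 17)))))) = 334611/ 2500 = 133.84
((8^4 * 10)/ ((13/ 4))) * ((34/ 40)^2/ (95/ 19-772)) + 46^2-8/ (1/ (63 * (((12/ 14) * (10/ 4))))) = 51057908/ 49855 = 1024.13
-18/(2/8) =-72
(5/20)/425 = 0.00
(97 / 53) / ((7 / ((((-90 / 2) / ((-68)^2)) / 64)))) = -4365 / 109792256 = -0.00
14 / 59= 0.24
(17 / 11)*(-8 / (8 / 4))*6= -408 / 11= -37.09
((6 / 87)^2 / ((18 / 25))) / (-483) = -50 / 3655827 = -0.00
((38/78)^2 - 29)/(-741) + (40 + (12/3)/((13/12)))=49287644/1127061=43.73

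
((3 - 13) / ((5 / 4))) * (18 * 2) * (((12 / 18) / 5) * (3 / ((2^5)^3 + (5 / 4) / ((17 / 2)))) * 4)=-78336 / 5570585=-0.01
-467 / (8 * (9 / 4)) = -467 / 18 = -25.94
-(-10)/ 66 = 5/ 33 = 0.15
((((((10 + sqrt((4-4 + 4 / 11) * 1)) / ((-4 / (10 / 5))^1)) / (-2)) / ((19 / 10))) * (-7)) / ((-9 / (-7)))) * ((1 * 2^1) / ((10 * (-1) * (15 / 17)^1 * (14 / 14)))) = 833 * sqrt(11) / 28215 + 833 / 513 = 1.72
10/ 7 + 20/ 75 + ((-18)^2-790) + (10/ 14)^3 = -2386973/ 5145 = -463.94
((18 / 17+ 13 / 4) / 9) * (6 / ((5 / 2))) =1.15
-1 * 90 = -90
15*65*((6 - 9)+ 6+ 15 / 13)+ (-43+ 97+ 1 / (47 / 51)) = 4105.09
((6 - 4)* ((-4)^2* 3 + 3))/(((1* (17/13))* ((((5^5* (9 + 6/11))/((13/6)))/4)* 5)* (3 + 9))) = 1859/4921875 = 0.00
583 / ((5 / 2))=1166 / 5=233.20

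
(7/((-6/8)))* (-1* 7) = 196/3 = 65.33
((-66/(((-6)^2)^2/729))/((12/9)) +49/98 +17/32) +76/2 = 179/16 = 11.19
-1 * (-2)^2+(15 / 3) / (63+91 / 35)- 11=-4895 / 328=-14.92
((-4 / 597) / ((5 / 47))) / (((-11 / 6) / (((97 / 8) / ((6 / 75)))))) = 22795 / 4378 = 5.21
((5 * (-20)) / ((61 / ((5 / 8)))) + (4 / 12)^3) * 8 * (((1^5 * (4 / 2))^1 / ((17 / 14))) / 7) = -52048 / 27999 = -1.86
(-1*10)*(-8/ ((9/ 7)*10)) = 56/ 9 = 6.22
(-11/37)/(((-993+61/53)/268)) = 39061/486254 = 0.08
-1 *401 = -401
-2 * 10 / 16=-5 / 4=-1.25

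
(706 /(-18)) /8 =-353 /72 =-4.90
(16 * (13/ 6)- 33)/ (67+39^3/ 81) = 5/ 2398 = 0.00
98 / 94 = 49 / 47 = 1.04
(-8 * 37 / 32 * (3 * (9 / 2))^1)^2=998001 / 64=15593.77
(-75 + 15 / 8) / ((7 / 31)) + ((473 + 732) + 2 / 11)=542907 / 616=881.34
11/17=0.65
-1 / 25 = -0.04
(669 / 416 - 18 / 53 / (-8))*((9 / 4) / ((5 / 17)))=5568129 / 440960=12.63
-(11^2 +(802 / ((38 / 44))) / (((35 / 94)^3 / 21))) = -43978553663 / 116375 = -377903.79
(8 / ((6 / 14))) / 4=14 / 3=4.67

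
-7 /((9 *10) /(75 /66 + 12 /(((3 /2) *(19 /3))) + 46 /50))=-80941 /313500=-0.26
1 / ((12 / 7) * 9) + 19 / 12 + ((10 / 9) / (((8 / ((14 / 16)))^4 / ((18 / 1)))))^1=1.65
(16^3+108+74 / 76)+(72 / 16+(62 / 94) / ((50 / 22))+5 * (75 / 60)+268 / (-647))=243565124127 / 57777100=4215.60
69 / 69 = 1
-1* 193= -193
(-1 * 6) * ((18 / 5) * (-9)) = 972 / 5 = 194.40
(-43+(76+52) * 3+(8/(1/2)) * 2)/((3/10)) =1243.33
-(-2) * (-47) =-94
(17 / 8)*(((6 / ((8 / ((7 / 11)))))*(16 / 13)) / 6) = 119 / 572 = 0.21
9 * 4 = 36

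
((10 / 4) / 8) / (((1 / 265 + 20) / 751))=995075 / 84816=11.73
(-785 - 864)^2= 2719201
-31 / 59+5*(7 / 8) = 1817 / 472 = 3.85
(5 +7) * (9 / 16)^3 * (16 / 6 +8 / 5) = 729 / 80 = 9.11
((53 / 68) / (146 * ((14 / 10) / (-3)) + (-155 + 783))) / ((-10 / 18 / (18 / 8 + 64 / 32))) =-0.01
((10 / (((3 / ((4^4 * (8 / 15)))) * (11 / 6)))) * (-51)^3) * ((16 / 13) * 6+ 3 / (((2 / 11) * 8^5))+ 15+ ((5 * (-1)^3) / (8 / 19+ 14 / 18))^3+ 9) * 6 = 320635120525513641 / 39422812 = 8133238200.40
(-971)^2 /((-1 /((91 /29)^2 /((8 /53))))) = -61505100.33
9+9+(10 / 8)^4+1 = 5489 / 256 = 21.44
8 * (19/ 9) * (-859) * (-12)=522272/ 3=174090.67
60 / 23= 2.61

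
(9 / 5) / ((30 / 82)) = 123 / 25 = 4.92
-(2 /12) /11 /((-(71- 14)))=1 /3762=0.00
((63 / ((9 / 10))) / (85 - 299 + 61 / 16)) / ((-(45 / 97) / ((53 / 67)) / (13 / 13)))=1151584 / 2027889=0.57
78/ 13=6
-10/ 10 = -1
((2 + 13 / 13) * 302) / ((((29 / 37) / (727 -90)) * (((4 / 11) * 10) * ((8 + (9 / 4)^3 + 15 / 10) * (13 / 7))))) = 144546864 / 27695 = 5219.24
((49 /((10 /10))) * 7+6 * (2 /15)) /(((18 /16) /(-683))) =-1043624 /5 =-208724.80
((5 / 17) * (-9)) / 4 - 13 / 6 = -577 / 204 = -2.83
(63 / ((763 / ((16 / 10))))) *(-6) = -0.79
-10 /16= -5 /8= -0.62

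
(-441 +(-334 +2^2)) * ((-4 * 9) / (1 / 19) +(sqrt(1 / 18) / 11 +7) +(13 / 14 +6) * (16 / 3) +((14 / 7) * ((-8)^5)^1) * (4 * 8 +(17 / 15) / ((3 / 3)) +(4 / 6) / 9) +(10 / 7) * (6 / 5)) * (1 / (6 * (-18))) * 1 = -75528204191 / 4860 +257 * sqrt(2) / 2376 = -15540782.60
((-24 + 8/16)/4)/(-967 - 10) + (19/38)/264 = 4079/515856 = 0.01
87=87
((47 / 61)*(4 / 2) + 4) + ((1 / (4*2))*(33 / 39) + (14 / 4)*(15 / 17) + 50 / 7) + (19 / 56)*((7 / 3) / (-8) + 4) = 44354077 / 2588352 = 17.14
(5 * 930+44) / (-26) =-2347 / 13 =-180.54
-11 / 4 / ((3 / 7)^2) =-539 / 36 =-14.97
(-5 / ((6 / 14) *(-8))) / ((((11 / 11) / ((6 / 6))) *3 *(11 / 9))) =35 / 88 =0.40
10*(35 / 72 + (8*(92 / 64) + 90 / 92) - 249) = -1954375 / 828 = -2360.36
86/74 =43/37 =1.16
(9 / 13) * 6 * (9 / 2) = 243 / 13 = 18.69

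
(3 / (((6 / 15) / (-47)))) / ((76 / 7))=-32.47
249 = 249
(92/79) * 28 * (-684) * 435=-766463040/79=-9702063.80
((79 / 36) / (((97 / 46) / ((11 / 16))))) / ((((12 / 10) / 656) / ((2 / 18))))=4097335 / 94284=43.46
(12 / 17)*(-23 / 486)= -0.03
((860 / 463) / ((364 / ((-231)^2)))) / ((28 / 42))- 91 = 3821377 / 12038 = 317.44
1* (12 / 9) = 1.33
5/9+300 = 300.56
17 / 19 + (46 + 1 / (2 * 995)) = 1773109 / 37810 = 46.90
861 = 861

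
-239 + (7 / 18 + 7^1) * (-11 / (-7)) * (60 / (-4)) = -2479 / 6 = -413.17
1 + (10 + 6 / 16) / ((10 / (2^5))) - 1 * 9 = 126 / 5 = 25.20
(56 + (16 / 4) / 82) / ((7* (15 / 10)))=5.34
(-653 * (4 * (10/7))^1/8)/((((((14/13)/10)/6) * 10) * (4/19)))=-2419365/196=-12343.70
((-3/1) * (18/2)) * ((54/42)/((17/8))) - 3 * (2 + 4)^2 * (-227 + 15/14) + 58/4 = 5806831/238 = 24398.45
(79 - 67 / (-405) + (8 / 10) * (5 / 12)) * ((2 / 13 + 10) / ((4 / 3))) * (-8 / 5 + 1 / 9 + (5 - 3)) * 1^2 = 8145841 / 26325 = 309.43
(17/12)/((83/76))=323/249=1.30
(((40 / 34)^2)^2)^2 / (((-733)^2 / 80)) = 2048000000000 / 3747997739717449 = 0.00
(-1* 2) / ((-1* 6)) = 1 / 3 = 0.33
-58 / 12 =-4.83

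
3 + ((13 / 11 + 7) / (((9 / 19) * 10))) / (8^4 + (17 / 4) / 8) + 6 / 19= 90856229 / 27397601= 3.32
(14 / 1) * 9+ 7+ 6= 139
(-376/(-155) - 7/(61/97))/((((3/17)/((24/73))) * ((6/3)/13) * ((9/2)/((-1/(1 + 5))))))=72761156/18635805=3.90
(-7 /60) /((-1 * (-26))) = -7 /1560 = -0.00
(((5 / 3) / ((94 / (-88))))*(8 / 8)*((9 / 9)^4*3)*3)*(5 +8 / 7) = -28380 / 329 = -86.26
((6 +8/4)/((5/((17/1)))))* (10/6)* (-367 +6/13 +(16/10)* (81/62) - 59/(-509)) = -16939791984/1025635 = -16516.39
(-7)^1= -7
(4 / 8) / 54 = 1 / 108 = 0.01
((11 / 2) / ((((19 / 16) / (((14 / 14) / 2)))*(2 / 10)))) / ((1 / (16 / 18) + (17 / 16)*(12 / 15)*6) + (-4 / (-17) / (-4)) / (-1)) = 149600 / 81187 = 1.84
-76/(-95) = 4/5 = 0.80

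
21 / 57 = 7 / 19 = 0.37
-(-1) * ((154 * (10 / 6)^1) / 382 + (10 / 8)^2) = 20485 / 9168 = 2.23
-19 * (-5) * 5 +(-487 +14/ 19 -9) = -385/ 19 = -20.26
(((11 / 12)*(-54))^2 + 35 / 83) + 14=818271 / 332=2464.67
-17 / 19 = -0.89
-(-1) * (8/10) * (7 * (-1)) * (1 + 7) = -224/5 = -44.80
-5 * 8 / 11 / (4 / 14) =-140 / 11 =-12.73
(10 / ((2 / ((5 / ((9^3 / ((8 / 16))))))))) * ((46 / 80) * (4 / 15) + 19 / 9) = 1019 / 26244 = 0.04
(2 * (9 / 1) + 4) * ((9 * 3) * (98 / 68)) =14553 / 17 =856.06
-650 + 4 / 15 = -9746 / 15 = -649.73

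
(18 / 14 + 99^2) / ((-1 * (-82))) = 34308 / 287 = 119.54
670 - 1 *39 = 631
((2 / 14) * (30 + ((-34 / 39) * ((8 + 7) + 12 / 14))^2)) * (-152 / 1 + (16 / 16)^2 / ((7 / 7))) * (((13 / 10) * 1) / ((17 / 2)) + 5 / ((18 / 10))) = -13978.39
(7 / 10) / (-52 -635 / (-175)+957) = 49 / 63604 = 0.00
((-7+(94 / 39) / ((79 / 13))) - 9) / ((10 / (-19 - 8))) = 16641 / 395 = 42.13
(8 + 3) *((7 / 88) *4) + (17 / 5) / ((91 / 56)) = 727 / 130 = 5.59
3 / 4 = 0.75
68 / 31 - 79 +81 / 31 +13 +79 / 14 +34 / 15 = -53.28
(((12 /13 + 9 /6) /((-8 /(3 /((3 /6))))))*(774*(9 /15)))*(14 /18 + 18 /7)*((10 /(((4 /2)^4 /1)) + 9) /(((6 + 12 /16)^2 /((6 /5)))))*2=-1433.07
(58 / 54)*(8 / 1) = 8.59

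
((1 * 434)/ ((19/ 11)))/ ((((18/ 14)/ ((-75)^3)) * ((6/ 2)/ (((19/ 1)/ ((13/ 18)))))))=-9398812500/ 13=-722985576.92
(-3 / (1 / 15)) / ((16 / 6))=-135 / 8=-16.88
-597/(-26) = 597/26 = 22.96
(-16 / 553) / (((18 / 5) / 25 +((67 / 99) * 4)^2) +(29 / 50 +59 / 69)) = -901692000 / 277593730589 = -0.00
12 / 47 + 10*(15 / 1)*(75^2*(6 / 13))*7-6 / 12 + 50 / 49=163225171449 / 59878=2725962.31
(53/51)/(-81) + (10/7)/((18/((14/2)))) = 2242/4131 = 0.54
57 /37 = 1.54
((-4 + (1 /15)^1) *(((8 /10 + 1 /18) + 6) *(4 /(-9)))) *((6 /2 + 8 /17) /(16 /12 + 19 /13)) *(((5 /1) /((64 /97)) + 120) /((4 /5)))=45595157933 /19211904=2373.28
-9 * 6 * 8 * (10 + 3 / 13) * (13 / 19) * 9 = -27216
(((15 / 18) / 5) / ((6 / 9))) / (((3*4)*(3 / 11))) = 11 / 144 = 0.08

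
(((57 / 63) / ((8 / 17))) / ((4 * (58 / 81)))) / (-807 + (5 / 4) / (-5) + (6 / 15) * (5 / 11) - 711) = -31977 / 72316720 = -0.00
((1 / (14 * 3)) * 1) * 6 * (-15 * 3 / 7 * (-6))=270 / 49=5.51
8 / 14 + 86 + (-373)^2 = 974509 / 7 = 139215.57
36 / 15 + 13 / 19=293 / 95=3.08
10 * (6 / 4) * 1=15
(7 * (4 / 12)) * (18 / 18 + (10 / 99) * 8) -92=-26071 / 297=-87.78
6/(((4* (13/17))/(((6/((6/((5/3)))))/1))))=85/26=3.27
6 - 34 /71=392 /71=5.52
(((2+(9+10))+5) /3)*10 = 260 /3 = 86.67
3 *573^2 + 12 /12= 984988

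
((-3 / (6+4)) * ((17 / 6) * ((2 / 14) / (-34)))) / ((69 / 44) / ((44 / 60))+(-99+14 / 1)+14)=-121 / 2333030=-0.00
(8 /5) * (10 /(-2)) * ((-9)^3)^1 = 5832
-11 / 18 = -0.61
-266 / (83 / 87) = -23142 / 83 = -278.82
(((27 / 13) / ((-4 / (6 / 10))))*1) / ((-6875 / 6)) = 243 / 893750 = 0.00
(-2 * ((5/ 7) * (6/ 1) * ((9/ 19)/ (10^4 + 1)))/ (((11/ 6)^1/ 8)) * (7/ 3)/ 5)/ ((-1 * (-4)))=-0.00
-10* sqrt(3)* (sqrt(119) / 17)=-10* sqrt(357) / 17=-11.11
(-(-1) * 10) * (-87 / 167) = -870 / 167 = -5.21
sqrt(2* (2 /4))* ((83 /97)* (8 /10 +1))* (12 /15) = 2988 /2425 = 1.23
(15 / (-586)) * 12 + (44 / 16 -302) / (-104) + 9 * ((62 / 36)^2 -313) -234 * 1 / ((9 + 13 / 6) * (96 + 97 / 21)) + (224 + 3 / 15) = -2563.74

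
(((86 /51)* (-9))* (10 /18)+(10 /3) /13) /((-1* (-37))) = -5420 /24531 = -0.22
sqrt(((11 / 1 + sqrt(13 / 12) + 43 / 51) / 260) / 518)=sqrt(14595945 * sqrt(39) + 1037170680) / 3434340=0.01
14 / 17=0.82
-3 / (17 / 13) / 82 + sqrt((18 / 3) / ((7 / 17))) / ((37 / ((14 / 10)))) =0.12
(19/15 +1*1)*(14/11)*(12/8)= 238/55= 4.33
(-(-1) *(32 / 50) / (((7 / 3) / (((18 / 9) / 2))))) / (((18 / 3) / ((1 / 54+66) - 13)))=2.42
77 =77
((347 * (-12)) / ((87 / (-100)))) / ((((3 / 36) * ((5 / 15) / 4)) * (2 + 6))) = 2498400 / 29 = 86151.72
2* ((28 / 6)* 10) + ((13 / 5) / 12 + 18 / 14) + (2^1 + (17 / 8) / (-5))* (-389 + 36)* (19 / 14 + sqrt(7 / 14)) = -369433 / 560-22239* sqrt(2) / 80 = -1052.84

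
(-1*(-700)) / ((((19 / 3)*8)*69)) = 175 / 874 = 0.20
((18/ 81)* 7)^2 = 196/ 81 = 2.42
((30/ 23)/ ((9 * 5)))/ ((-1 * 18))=-1/ 621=-0.00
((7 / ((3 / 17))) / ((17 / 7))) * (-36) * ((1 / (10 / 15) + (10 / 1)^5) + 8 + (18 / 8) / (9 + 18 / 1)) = -58805635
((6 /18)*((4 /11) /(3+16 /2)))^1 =4 /363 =0.01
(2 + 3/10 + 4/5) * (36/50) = 279/125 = 2.23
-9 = -9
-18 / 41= -0.44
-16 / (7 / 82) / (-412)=0.45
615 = 615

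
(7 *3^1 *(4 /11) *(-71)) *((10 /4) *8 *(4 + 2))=-715680 /11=-65061.82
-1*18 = -18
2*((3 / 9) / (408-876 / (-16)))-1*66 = -366490 / 5553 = -66.00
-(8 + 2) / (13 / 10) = -100 / 13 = -7.69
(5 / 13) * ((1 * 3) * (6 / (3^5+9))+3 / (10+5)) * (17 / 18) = 0.10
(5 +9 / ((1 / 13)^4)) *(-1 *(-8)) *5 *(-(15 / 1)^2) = -2313486000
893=893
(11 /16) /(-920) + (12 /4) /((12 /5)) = 18389 /14720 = 1.25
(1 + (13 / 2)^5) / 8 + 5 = 372605 / 256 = 1455.49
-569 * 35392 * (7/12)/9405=-35241584/28215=-1249.04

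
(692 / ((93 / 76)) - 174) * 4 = 145640 / 93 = 1566.02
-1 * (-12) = 12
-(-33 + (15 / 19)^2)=11688 / 361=32.38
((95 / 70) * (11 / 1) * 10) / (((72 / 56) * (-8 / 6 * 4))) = -1045 / 48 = -21.77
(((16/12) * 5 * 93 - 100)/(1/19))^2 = 97614400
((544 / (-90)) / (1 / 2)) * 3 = -544 / 15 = -36.27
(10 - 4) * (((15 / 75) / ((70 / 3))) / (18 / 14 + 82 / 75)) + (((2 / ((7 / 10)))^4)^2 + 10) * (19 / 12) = 7047.03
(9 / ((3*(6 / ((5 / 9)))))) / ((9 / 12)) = 10 / 27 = 0.37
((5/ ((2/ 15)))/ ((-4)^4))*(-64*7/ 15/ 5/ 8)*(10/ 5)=-0.22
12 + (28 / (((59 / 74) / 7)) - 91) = 166.83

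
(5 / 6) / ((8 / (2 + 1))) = 5 / 16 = 0.31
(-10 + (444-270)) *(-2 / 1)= -328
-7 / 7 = -1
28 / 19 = 1.47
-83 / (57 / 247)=-1079 / 3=-359.67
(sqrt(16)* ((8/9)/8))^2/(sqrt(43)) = 16* sqrt(43)/3483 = 0.03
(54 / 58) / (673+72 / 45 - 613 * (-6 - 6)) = 135 / 1164437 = 0.00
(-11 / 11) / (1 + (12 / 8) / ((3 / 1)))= -2 / 3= -0.67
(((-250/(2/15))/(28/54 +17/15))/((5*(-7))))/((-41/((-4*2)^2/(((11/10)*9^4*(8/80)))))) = -4000000/57024891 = -0.07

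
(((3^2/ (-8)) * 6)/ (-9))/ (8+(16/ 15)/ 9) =405/ 4384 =0.09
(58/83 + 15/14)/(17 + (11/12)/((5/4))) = 30855/309092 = 0.10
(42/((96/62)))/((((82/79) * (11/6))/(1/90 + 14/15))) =291431/21648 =13.46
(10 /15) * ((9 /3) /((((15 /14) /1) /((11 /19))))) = 308 /285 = 1.08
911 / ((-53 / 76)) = -69236 / 53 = -1306.34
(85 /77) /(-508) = -85 /39116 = -0.00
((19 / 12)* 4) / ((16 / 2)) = 0.79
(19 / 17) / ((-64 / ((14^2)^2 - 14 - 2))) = -670.59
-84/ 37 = -2.27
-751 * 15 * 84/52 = -236565/13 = -18197.31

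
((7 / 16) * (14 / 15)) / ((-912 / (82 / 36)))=-2009 / 1969920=-0.00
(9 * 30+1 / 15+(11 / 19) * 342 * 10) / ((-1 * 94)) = -33751 / 1410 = -23.94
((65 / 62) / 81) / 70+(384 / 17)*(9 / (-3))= -80994595 / 1195236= -67.76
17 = 17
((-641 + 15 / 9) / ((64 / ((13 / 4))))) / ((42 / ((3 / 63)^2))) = -1781 / 1016064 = -0.00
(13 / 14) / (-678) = -13 / 9492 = -0.00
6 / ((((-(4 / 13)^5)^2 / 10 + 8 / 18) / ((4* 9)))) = 334996135193070 / 689293638893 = 486.00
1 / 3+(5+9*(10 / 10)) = 43 / 3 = 14.33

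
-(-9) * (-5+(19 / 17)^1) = -594 / 17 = -34.94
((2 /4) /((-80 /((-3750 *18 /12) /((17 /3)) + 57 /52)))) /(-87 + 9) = -292177 /3677440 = -0.08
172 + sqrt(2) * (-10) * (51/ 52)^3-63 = 109-663255 * sqrt(2)/ 70304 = 95.66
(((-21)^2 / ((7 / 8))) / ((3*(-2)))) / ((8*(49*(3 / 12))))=-6 / 7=-0.86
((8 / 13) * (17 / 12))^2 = 1156 / 1521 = 0.76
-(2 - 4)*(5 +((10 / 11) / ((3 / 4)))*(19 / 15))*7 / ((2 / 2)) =9058 / 99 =91.49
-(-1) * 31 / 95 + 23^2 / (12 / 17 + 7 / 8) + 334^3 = 152207259109 / 4085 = 37260038.95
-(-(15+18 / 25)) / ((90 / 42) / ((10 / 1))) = 1834 / 25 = 73.36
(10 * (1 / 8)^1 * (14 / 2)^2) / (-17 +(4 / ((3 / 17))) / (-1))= -1.54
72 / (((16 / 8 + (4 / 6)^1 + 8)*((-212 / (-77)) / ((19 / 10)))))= 39501 / 8480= 4.66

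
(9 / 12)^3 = 27 / 64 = 0.42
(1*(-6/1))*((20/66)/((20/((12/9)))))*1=-4/33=-0.12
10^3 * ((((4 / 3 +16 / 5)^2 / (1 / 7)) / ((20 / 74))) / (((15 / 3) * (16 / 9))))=299404 / 5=59880.80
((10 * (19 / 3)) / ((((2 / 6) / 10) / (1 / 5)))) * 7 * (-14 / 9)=-37240 / 9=-4137.78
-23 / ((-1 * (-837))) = -23 / 837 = -0.03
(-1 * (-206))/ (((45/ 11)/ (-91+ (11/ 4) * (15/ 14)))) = -5586823/ 1260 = -4433.99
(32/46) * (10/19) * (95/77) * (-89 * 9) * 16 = -10252800/1771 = -5789.27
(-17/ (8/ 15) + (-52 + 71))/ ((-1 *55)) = 103/ 440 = 0.23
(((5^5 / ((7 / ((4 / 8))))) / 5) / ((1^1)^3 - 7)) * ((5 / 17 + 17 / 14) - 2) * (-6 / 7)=-73125 / 23324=-3.14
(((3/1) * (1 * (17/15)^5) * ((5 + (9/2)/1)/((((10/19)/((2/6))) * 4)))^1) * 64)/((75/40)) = 16402188064/56953125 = 287.99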